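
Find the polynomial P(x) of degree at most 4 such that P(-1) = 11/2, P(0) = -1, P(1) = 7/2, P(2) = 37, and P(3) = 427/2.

P(x) = 4x^4 - 5x^3 + (3/2)x^2 + 4x - 1

Write P(x) = ax^4 + bx^3 + cx^2 + dx + e. Substituting each data point gives a linear system:
  a - b + c - d + e = 11/2
  e = -1
  a + b + c + d + e = 7/2
  16a + 8b + 4c + 2d + e = 37
  81a + 27b + 9c + 3d + e = 427/2
Solving the system yields a = 4, b = -5, c = 3/2, d = 4, e = -1.
So P(x) = 4x^4 - 5x^3 + (3/2)x^2 + 4x - 1.
Check: P(-1) = 11/2. ✓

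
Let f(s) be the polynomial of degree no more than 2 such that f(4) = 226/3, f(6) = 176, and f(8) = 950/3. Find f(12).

718

Write f(s) = as^2 + bs + c. Substituting each data point gives a linear system:
  16a + 4b + c = 226/3
  36a + 6b + c = 176
  64a + 8b + c = 950/3
Solving the system yields a = 5, b = 1/3, c = -6.
So f(s) = 5s² + (1/3)s - 6.
Then f(12) = 718.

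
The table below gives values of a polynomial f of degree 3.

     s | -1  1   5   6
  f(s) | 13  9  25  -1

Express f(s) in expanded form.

f(s) = -s^3 + 6s^2 - s + 5

Using the Lagrange interpolation formula with nodes -1, 1, 5, 6:
  L_0(s) = (s - 1)(s - 5)(s - 6) / -84
  L_1(s) = (s + 1)(s - 5)(s - 6) / 40
  L_2(s) = (s + 1)(s - 1)(s - 6) / -24
  L_3(s) = (s + 1)(s - 1)(s - 5) / 35
Then f(s) = 13·L_0(s) + 9·L_1(s) + 25·L_2(s) - 1·L_3(s).
Expanding and collecting terms gives f(s) = -s^3 + 6s^2 - s + 5.
Check: f(-1) = 13. ✓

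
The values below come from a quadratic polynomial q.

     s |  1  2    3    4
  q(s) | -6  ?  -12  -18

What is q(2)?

The 3 known points determine the degree-2 polynomial uniquely.
Write q(s) = as^2 + bs + c. Substituting each data point gives a linear system:
  a + b + c = -6
  9a + 3b + c = -12
  16a + 4b + c = -18
Solving the system yields a = -1, b = 1, c = -6.
So q(s) = -s^2 + s - 6.
Then q(2) = -8.

-8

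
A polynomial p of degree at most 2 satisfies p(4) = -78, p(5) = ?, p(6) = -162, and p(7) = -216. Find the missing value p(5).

On equispaced nodes a degree-2 polynomial has vanishing third forward difference, so
  - p(4) + 3·p(5) - 3·p(6) + p(7) = 0.
Substituting the known values and solving for p(5):
  3·p(5) = -348
  p(5) = -116.

-116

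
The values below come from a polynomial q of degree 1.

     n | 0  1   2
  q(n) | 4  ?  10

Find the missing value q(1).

7

The 2 known points determine the degree-1 polynomial uniquely.
Write q(n) = an + b. Substituting each data point gives a linear system:
  b = 4
  2a + b = 10
Solving the system yields a = 3, b = 4.
So q(n) = 3n + 4.
Then q(1) = 7.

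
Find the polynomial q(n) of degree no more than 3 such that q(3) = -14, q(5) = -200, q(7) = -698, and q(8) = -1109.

Write q(n) = an^3 + bn^2 + cn + d. Substituting each data point gives a linear system:
  27a + 9b + 3c + d = -14
  125a + 25b + 5c + d = -200
  343a + 49b + 7c + d = -698
  512a + 64b + 8c + d = -1109
Solving the system yields a = -3, b = 6, c = 6, d = -5.
So q(n) = -3n³ + 6n² + 6n - 5.
Check: q(5) = -200. ✓

q(n) = -3n^3 + 6n^2 + 6n - 5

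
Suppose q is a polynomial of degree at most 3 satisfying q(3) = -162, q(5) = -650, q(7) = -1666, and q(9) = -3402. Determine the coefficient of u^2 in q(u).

-6

Write q(u) = au^3 + bu^2 + cu + d. Substituting each data point gives a linear system:
  27a + 9b + 3c + d = -162
  125a + 25b + 5c + d = -650
  343a + 49b + 7c + d = -1666
  729a + 81b + 9c + d = -3402
Solving the system yields a = -4, b = -6, c = 0, d = 0.
So q(u) = -4u³ - 6u².
The coefficient of u^2 is -6.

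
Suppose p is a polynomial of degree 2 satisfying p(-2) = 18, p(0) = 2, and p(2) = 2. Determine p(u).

Write p(u) = au^2 + bu + c. Substituting each data point gives a linear system:
  4a - 2b + c = 18
  c = 2
  4a + 2b + c = 2
Solving the system yields a = 2, b = -4, c = 2.
So p(u) = 2u^2 - 4u + 2.
Check: p(0) = 2. ✓

p(u) = 2u^2 - 4u + 2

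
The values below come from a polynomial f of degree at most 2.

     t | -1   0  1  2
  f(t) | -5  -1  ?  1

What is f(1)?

1

The 3 known points determine the degree-2 polynomial uniquely.
Write f(t) = at^2 + bt + c. Substituting each data point gives a linear system:
  a - b + c = -5
  c = -1
  4a + 2b + c = 1
Solving the system yields a = -1, b = 3, c = -1.
So f(t) = -t^2 + 3t - 1.
Then f(1) = 1.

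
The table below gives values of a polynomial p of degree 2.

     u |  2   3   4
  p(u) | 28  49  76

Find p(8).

Using the Lagrange interpolation formula with nodes 2, 3, 4:
  L_0(u) = (u - 3)(u - 4) / 2
  L_1(u) = (u - 2)(u - 4) / -1
  L_2(u) = (u - 2)(u - 3) / 2
Then p(u) = 28·L_0(u) + 49·L_1(u) + 76·L_2(u).
Expanding and collecting terms gives p(u) = 3u^2 + 6u + 4.
Evaluating at u = 8: p(8) = 244.

244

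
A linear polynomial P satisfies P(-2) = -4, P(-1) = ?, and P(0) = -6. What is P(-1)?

-5

On equispaced nodes a degree-1 polynomial has vanishing second forward difference, so
  P(-2) - 2·P(-1) + P(0) = 0.
Substituting the known values and solving for P(-1):
  -2·P(-1) = 10
  P(-1) = -5.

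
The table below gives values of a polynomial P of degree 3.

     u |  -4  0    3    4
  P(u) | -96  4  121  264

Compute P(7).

1257

Write P(u) = au^3 + bu^2 + cu + d. Substituting each data point gives a linear system:
  -64a + 16b - 4c + d = -96
  d = 4
  27a + 9b + 3c + d = 121
  64a + 16b + 4c + d = 264
Solving the system yields a = 3, b = 5, c = -3, d = 4.
So P(u) = 3u³ + 5u² - 3u + 4.
Then P(7) = 1257.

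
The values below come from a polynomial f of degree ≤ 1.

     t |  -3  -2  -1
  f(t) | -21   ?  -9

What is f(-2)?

The 2 known points determine the degree-1 polynomial uniquely.
Write f(t) = at + b. Substituting each data point gives a linear system:
  -3a + b = -21
  -a + b = -9
Solving the system yields a = 6, b = -3.
So f(t) = 6t - 3.
Then f(-2) = -15.

-15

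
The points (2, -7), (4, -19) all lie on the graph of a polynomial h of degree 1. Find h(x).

Write h(x) = ax + b. Substituting each data point gives a linear system:
  2a + b = -7
  4a + b = -19
Solving the system yields a = -6, b = 5.
So h(x) = -6x + 5.
Check: h(4) = -19. ✓

h(x) = -6x + 5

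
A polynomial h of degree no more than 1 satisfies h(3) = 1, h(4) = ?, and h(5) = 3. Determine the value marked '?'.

On equispaced nodes a degree-1 polynomial has vanishing second forward difference, so
  h(3) - 2·h(4) + h(5) = 0.
Substituting the known values and solving for h(4):
  -2·h(4) = -4
  h(4) = 2.

2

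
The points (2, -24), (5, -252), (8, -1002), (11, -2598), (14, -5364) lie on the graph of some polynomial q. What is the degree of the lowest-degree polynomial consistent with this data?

3

Forward differences of the values at u = 2, 5, 8, 11, 14:
  q  : -24  -252  -1002  -2598  -5364
  Δ  : -228  -750  -1596  -2766
  Δ^2: -522  -846  -1170
  Δ^3: -324  -324
  Δ^4: 0
The third differences are constant (-324) and nonzero, while all higher differences vanish, so the minimal degree is 3.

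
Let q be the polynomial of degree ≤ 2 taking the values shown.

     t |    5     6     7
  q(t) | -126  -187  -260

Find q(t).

Write q(t) = at^2 + bt + c. Substituting each data point gives a linear system:
  25a + 5b + c = -126
  36a + 6b + c = -187
  49a + 7b + c = -260
Solving the system yields a = -6, b = 5, c = -1.
So q(t) = -6t² + 5t - 1.
Check: q(6) = -187. ✓

q(t) = -6t^2 + 5t - 1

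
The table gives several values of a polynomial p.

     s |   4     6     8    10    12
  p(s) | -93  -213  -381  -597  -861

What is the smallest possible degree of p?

2

Forward differences of the values at s = 4, 6, 8, 10, 12:
  p  : -93  -213  -381  -597  -861
  Δ  : -120  -168  -216  -264
  Δ^2: -48  -48  -48
  Δ^3: 0  0
  Δ^4: 0
The second differences are constant (-48) and nonzero, while all higher differences vanish, so the minimal degree is 2.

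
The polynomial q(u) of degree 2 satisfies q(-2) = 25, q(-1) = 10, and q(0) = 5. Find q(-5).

Forward differences of the values at u = -2, -1, 0:
  q  : 25  10  5
  Δ  : -15  -5
  Δ^2: 10
The second differences are constant, confirming degree 2.
Interpolating (Newton forward form) and evaluating at u = -5 gives q(-5) = 130.

130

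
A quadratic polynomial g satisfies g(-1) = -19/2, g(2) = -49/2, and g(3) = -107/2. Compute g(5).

-295/2

Write g(n) = an^2 + bn + c. Substituting each data point gives a linear system:
  a - b + c = -19/2
  4a + 2b + c = -49/2
  9a + 3b + c = -107/2
Solving the system yields a = -6, b = 1, c = -5/2.
So g(n) = -6n² + n - 5/2.
Then g(5) = -295/2.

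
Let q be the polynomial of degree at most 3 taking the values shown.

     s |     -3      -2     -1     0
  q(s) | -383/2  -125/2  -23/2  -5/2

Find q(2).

Write q(s) = as^3 + bs^2 + cs + d. Substituting each data point gives a linear system:
  -27a + 9b - 3c + d = -383/2
  -8a + 4b - 2c + d = -125/2
  -a + b - c + d = -23/2
  d = -5/2
Solving the system yields a = 6, b = -3, c = 0, d = -5/2.
So q(s) = 6s^3 - 3s^2 - 5/2.
Then q(2) = 67/2.

67/2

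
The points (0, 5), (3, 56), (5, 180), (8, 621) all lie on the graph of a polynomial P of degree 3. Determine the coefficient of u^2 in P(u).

Write P(u) = au^3 + bu^2 + cu + d. Substituting each data point gives a linear system:
  d = 5
  27a + 9b + 3c + d = 56
  125a + 25b + 5c + d = 180
  512a + 64b + 8c + d = 621
Solving the system yields a = 1, b = 1, c = 5, d = 5.
So P(u) = u^3 + u^2 + 5u + 5.
The coefficient of u^2 is 1.

1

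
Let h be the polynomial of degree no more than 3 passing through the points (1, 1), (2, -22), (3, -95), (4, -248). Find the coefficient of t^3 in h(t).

-5

Write h(t) = at^3 + bt^2 + ct + d. Substituting each data point gives a linear system:
  a + b + c + d = 1
  8a + 4b + 2c + d = -22
  27a + 9b + 3c + d = -95
  64a + 16b + 4c + d = -248
Solving the system yields a = -5, b = 5, c = -3, d = 4.
So h(t) = -5t^3 + 5t^2 - 3t + 4.
The leading coefficient is -5.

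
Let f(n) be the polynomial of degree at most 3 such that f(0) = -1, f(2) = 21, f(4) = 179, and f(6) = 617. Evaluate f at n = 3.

74

Using the Lagrange interpolation formula with nodes 0, 2, 4, 6:
  L_0(n) = (n - 2)(n - 4)(n - 6) / -48
  L_1(n) = n(n - 4)(n - 6) / 16
  L_2(n) = n(n - 2)(n - 6) / -16
  L_3(n) = n(n - 2)(n - 4) / 48
Then f(n) = -1·L_0(n) + 21·L_1(n) + 179·L_2(n) + 617·L_3(n).
Expanding and collecting terms gives f(n) = 3n^3 - n^2 + n - 1.
Evaluating at n = 3: f(3) = 74.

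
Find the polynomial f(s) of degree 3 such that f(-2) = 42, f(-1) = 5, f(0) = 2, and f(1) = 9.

Using the Lagrange interpolation formula with nodes -2, -1, 0, 1:
  L_0(s) = (s + 1)s(s - 1) / -6
  L_1(s) = (s + 2)s(s - 1) / 2
  L_2(s) = (s + 2)(s + 1)(s - 1) / -2
  L_3(s) = (s + 2)(s + 1)s / 6
Then f(s) = 42·L_0(s) + 5·L_1(s) + 2·L_2(s) + 9·L_3(s).
Expanding and collecting terms gives f(s) = -4s³ + 5s² + 6s + 2.
Check: f(-1) = 5. ✓

f(s) = -4s^3 + 5s^2 + 6s + 2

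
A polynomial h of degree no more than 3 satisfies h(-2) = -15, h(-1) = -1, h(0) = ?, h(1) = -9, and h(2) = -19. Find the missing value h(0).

The 4 known points determine the degree-3 polynomial uniquely.
Write h(u) = au^3 + bu^2 + cu + d. Substituting each data point gives a linear system:
  -8a + 4b - 2c + d = -15
  -a + b - c + d = -1
  a + b + c + d = -9
  8a + 4b + 2c + d = -19
Solving the system yields a = 1, b = -4, c = -5, d = -1.
So h(u) = u³ - 4u² - 5u - 1.
Then h(0) = -1.

-1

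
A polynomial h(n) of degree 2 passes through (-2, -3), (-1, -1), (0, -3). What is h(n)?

h(n) = -2n^2 - 4n - 3

Using the Lagrange interpolation formula with nodes -2, -1, 0:
  L_0(n) = (n + 1)n / 2
  L_1(n) = (n + 2)n / -1
  L_2(n) = (n + 2)(n + 1) / 2
Then h(n) = -3·L_0(n) - 1·L_1(n) - 3·L_2(n).
Expanding and collecting terms gives h(n) = -2n² - 4n - 3.
Check: h(-1) = -1. ✓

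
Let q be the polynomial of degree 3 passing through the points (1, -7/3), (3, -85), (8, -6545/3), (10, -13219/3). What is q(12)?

-7783

Using the Lagrange interpolation formula with nodes 1, 3, 8, 10:
  L_0(s) = (s - 3)(s - 8)(s - 10) / -126
  L_1(s) = (s - 1)(s - 8)(s - 10) / 70
  L_2(s) = (s - 1)(s - 3)(s - 10) / -70
  L_3(s) = (s - 1)(s - 3)(s - 8) / 126
Then q(s) = -7/3·L_0(s) - 85·L_1(s) - 6545/3·L_2(s) - 13219/3·L_3(s).
Expanding and collecting terms gives q(s) = -5s^3 + 6s^2 - (1/3)s - 3.
Evaluating at s = 12: q(12) = -7783.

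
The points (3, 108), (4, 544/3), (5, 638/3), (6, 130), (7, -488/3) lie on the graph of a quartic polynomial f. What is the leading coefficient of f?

Write f(n) = an^4 + bn^3 + cn^2 + dn + e. Substituting each data point gives a linear system:
  81a + 27b + 9c + 3d + e = 108
  256a + 64b + 16c + 4d + e = 544/3
  625a + 125b + 25c + 5d + e = 638/3
  1296a + 216b + 36c + 6d + e = 130
  2401a + 343b + 49c + 7d + e = -488/3
Solving the system yields a = -1, b = 6, c = 4, d = -5/3, e = -4.
So f(n) = -n⁴ + 6n³ + 4n² - (5/3)n - 4.
The leading coefficient is -1.

-1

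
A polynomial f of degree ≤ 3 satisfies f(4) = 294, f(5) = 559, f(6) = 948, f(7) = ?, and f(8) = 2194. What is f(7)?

1485

The 4 known points determine the degree-3 polynomial uniquely.
Write f(x) = ax^3 + bx^2 + cx + d. Substituting each data point gives a linear system:
  64a + 16b + 4c + d = 294
  125a + 25b + 5c + d = 559
  216a + 36b + 6c + d = 948
  512a + 64b + 8c + d = 2194
Solving the system yields a = 4, b = 2, c = 3, d = -6.
So f(x) = 4x^3 + 2x^2 + 3x - 6.
Then f(7) = 1485.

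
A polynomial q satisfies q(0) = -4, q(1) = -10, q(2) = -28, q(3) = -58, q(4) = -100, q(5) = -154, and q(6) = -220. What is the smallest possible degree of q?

Forward differences of the values at u = 0, 1, 2, 3, 4, 5, 6:
  q  : -4  -10  -28  -58  -100  -154  -220
  Δ  : -6  -18  -30  -42  -54  -66
  Δ^2: -12  -12  -12  -12  -12
  Δ^3: 0  0  0  0
  Δ^4: 0  0  0
  Δ^5: 0  0
  Δ^6: 0
The second differences are constant (-12) and nonzero, while all higher differences vanish, so the minimal degree is 2.

2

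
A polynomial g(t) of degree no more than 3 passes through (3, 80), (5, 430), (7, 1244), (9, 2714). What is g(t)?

g(t) = 4t^3 - 2t^2 - 5t + 5

Using the Lagrange interpolation formula with nodes 3, 5, 7, 9:
  L_0(t) = (t - 5)(t - 7)(t - 9) / -48
  L_1(t) = (t - 3)(t - 7)(t - 9) / 16
  L_2(t) = (t - 3)(t - 5)(t - 9) / -16
  L_3(t) = (t - 3)(t - 5)(t - 7) / 48
Then g(t) = 80·L_0(t) + 430·L_1(t) + 1244·L_2(t) + 2714·L_3(t).
Expanding and collecting terms gives g(t) = 4t³ - 2t² - 5t + 5.
Check: g(9) = 2714. ✓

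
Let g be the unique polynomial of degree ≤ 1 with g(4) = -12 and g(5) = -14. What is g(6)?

-16

Using the Lagrange interpolation formula with nodes 4, 5:
  L_0(u) = (u - 5) / -1
  L_1(u) = (u - 4) / 1
Then g(u) = -12·L_0(u) - 14·L_1(u).
Expanding and collecting terms gives g(u) = -2u - 4.
Evaluating at u = 6: g(6) = -16.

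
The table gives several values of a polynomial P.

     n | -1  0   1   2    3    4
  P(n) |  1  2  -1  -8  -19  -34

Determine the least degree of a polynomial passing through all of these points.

2

Forward differences of the values at n = -1, 0, 1, 2, 3, 4:
  P  : 1  2  -1  -8  -19  -34
  Δ  : 1  -3  -7  -11  -15
  Δ^2: -4  -4  -4  -4
  Δ^3: 0  0  0
  Δ^4: 0  0
  Δ^5: 0
The second differences are constant (-4) and nonzero, while all higher differences vanish, so the minimal degree is 2.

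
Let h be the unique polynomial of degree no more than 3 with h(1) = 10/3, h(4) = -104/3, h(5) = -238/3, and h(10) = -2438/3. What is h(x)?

h(x) = -x^3 + 2x^2 - (5/3)x + 4

Write h(x) = ax^3 + bx^2 + cx + d. Substituting each data point gives a linear system:
  a + b + c + d = 10/3
  64a + 16b + 4c + d = -104/3
  125a + 25b + 5c + d = -238/3
  1000a + 100b + 10c + d = -2438/3
Solving the system yields a = -1, b = 2, c = -5/3, d = 4.
So h(x) = -x^3 + 2x^2 - (5/3)x + 4.
Check: h(10) = -2438/3. ✓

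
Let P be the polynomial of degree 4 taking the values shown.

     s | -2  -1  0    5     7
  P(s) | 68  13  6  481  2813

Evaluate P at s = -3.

273

Using the Lagrange interpolation formula with nodes -2, -1, 0, 5, 7:
  L_0(s) = (s + 1)s(s - 5)(s - 7) / 126
  L_1(s) = (s + 2)s(s - 5)(s - 7) / -48
  L_2(s) = (s + 2)(s + 1)(s - 5)(s - 7) / 70
  L_3(s) = (s + 2)(s + 1)s(s - 7) / -420
  L_4(s) = (s + 2)(s + 1)s(s - 5) / 1008
Then P(s) = 68·L_0(s) + 13·L_1(s) + 6·L_2(s) + 481·L_3(s) + 2813·L_4(s).
Expanding and collecting terms gives P(s) = 2s^4 - 5s^3 - 5s^2 - 5s + 6.
Evaluating at s = -3: P(-3) = 273.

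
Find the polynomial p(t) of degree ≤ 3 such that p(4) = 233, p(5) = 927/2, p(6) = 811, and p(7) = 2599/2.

p(t) = 4t^3 - (3/2)t^2 + 1

Using the Lagrange interpolation formula with nodes 4, 5, 6, 7:
  L_0(t) = (t - 5)(t - 6)(t - 7) / -6
  L_1(t) = (t - 4)(t - 6)(t - 7) / 2
  L_2(t) = (t - 4)(t - 5)(t - 7) / -2
  L_3(t) = (t - 4)(t - 5)(t - 6) / 6
Then p(t) = 233·L_0(t) + 927/2·L_1(t) + 811·L_2(t) + 2599/2·L_3(t).
Expanding and collecting terms gives p(t) = 4t^3 - (3/2)t^2 + 1.
Check: p(4) = 233. ✓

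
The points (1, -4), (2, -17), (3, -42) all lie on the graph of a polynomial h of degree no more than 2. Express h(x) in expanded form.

h(x) = -6x^2 + 5x - 3

Using the Lagrange interpolation formula with nodes 1, 2, 3:
  L_0(x) = (x - 2)(x - 3) / 2
  L_1(x) = (x - 1)(x - 3) / -1
  L_2(x) = (x - 1)(x - 2) / 2
Then h(x) = -4·L_0(x) - 17·L_1(x) - 42·L_2(x).
Expanding and collecting terms gives h(x) = -6x^2 + 5x - 3.
Check: h(3) = -42. ✓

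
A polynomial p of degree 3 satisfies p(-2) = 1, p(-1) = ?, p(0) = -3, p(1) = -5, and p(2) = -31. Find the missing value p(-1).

-7

On equispaced nodes a degree-3 polynomial has vanishing fourth forward difference, so
  p(-2) - 4·p(-1) + 6·p(0) - 4·p(1) + p(2) = 0.
Substituting the known values and solving for p(-1):
  -4·p(-1) = 28
  p(-1) = -7.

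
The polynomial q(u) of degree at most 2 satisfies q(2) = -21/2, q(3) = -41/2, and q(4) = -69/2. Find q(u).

Write q(u) = au^2 + bu + c. Substituting each data point gives a linear system:
  4a + 2b + c = -21/2
  9a + 3b + c = -41/2
  16a + 4b + c = -69/2
Solving the system yields a = -2, b = 0, c = -5/2.
So q(u) = -2u^2 - 5/2.
Check: q(2) = -21/2. ✓

q(u) = -2u^2 - 5/2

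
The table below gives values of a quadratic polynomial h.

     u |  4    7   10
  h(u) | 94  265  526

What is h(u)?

h(u) = 5u^2 + 2u + 6

Using the Lagrange interpolation formula with nodes 4, 7, 10:
  L_0(u) = (u - 7)(u - 10) / 18
  L_1(u) = (u - 4)(u - 10) / -9
  L_2(u) = (u - 4)(u - 7) / 18
Then h(u) = 94·L_0(u) + 265·L_1(u) + 526·L_2(u).
Expanding and collecting terms gives h(u) = 5u² + 2u + 6.
Check: h(10) = 526. ✓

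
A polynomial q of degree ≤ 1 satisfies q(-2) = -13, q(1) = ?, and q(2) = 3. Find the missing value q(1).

The 2 known points determine the degree-1 polynomial uniquely.
Write q(u) = au + b. Substituting each data point gives a linear system:
  -2a + b = -13
  2a + b = 3
Solving the system yields a = 4, b = -5.
So q(u) = 4u - 5.
Then q(1) = -1.

-1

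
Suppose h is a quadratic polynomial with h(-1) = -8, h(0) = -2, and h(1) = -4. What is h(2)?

Using the Lagrange interpolation formula with nodes -1, 0, 1:
  L_0(s) = s(s - 1) / 2
  L_1(s) = (s + 1)(s - 1) / -1
  L_2(s) = (s + 1)s / 2
Then h(s) = -8·L_0(s) - 2·L_1(s) - 4·L_2(s).
Expanding and collecting terms gives h(s) = -4s^2 + 2s - 2.
Evaluating at s = 2: h(2) = -14.

-14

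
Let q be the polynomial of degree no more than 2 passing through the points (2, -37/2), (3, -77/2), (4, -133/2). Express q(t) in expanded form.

q(t) = -4t^2 - 5/2

Write q(t) = at^2 + bt + c. Substituting each data point gives a linear system:
  4a + 2b + c = -37/2
  9a + 3b + c = -77/2
  16a + 4b + c = -133/2
Solving the system yields a = -4, b = 0, c = -5/2.
So q(t) = -4t² - 5/2.
Check: q(2) = -37/2. ✓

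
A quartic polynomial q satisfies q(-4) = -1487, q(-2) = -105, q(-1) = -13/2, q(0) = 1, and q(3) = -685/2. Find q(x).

Write q(x) = ax^4 + bx^3 + cx^2 + dx + e. Substituting each data point gives a linear system:
  256a - 64b + 16c - 4d + e = -1487
  16a - 8b + 4c - 2d + e = -105
  a - b + c - d + e = -13/2
  e = 1
  81a + 27b + 9c + 3d + e = -685/2
Solving the system yields a = -5, b = 3, c = -3/2, d = -2, e = 1.
So q(x) = -5x^4 + 3x^3 - (3/2)x^2 - 2x + 1.
Check: q(-1) = -13/2. ✓

q(x) = -5x^4 + 3x^3 - (3/2)x^2 - 2x + 1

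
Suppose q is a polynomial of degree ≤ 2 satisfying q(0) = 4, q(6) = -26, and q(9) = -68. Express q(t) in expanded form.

Write q(t) = at^2 + bt + c. Substituting each data point gives a linear system:
  c = 4
  36a + 6b + c = -26
  81a + 9b + c = -68
Solving the system yields a = -1, b = 1, c = 4.
So q(t) = -t^2 + t + 4.
Check: q(6) = -26. ✓

q(t) = -t^2 + t + 4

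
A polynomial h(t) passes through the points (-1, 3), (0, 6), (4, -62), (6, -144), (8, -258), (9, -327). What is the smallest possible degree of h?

Divided differences on the nodes -1, 0, 4, 6, 8, 9:
  order 0: 3  6  -62  -144  -258  -327
  order 1: 3  -17  -41  -57  -69
  order 2: -4  -4  -4  -4
  order 3: 0  0  0
  order 4: 0  0
  order 5: 0
The order-2 divided differences are all -4 (nonzero) and every higher order vanishes, so the data lies on a polynomial of degree exactly 2.

2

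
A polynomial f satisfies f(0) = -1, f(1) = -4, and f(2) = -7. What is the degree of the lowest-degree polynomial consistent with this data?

Forward differences of the values at x = 0, 1, 2:
  f  : -1  -4  -7
  Δ  : -3  -3
  Δ^2: 0
The first differences are constant (-3) and nonzero, while all higher differences vanish, so the minimal degree is 1.

1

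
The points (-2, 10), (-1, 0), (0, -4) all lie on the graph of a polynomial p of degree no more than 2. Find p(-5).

Using the Lagrange interpolation formula with nodes -2, -1, 0:
  L_0(x) = (x + 1)x / 2
  L_1(x) = (x + 2)x / -1
  L_2(x) = (x + 2)(x + 1) / 2
Then p(x) = 10·L_0(x) + 0·L_1(x) - 4·L_2(x).
Expanding and collecting terms gives p(x) = 3x² - x - 4.
Evaluating at x = -5: p(-5) = 76.

76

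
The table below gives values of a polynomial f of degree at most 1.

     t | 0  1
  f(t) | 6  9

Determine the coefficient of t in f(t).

3

Write f(t) = at + b. Substituting each data point gives a linear system:
  b = 6
  a + b = 9
Solving the system yields a = 3, b = 6.
So f(t) = 3t + 6.
The leading coefficient is 3.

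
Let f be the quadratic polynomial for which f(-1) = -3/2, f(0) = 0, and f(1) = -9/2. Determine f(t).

f(t) = -3t^2 - (3/2)t

Using the Lagrange interpolation formula with nodes -1, 0, 1:
  L_0(t) = t(t - 1) / 2
  L_1(t) = (t + 1)(t - 1) / -1
  L_2(t) = (t + 1)t / 2
Then f(t) = -3/2·L_0(t) + 0·L_1(t) - 9/2·L_2(t).
Expanding and collecting terms gives f(t) = -3t² - (3/2)t.
Check: f(-1) = -3/2. ✓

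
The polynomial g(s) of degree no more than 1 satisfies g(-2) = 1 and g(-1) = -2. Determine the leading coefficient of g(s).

-3

Write g(s) = as + b. Substituting each data point gives a linear system:
  -2a + b = 1
  -a + b = -2
Solving the system yields a = -3, b = -5.
So g(s) = -3s - 5.
The leading coefficient is -3.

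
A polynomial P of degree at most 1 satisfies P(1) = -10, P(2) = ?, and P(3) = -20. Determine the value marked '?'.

On equispaced nodes a degree-1 polynomial has vanishing second forward difference, so
  P(1) - 2·P(2) + P(3) = 0.
Substituting the known values and solving for P(2):
  -2·P(2) = 30
  P(2) = -15.

-15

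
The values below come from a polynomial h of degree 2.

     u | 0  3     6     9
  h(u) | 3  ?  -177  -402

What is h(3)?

-42

The 3 known points determine the degree-2 polynomial uniquely.
Write h(u) = au^2 + bu + c. Substituting each data point gives a linear system:
  c = 3
  36a + 6b + c = -177
  81a + 9b + c = -402
Solving the system yields a = -5, b = 0, c = 3.
So h(u) = -5u^2 + 3.
Then h(3) = -42.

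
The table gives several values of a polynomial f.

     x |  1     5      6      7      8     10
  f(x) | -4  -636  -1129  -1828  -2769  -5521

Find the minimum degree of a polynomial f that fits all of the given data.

Divided differences on the nodes 1, 5, 6, 7, 8, 10:
  order 0: -4  -636  -1129  -1828  -2769  -5521
  order 1: -158  -493  -699  -941  -1376
  order 2: -67  -103  -121  -145
  order 3: -6  -6  -6
  order 4: 0  0
  order 5: 0
The order-3 divided differences are all -6 (nonzero) and every higher order vanishes, so the data lies on a polynomial of degree exactly 3.

3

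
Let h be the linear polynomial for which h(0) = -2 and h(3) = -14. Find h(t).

h(t) = -4t - 2

Using the Lagrange interpolation formula with nodes 0, 3:
  L_0(t) = (t - 3) / -3
  L_1(t) = t / 3
Then h(t) = -2·L_0(t) - 14·L_1(t).
Expanding and collecting terms gives h(t) = -4t - 2.
Check: h(3) = -14. ✓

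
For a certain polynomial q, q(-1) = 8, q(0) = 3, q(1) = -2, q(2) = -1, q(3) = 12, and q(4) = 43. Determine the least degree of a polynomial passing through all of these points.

3

Forward differences of the values at u = -1, 0, 1, 2, 3, 4:
  q  : 8  3  -2  -1  12  43
  Δ  : -5  -5  1  13  31
  Δ^2: 0  6  12  18
  Δ^3: 6  6  6
  Δ^4: 0  0
  Δ^5: 0
The third differences are constant (6) and nonzero, while all higher differences vanish, so the minimal degree is 3.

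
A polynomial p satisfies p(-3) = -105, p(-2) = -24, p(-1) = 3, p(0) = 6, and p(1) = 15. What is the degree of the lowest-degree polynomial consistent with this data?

Forward differences of the values at t = -3, -2, -1, 0, 1:
  p  : -105  -24  3  6  15
  Δ  : 81  27  3  9
  Δ^2: -54  -24  6
  Δ^3: 30  30
  Δ^4: 0
The third differences are constant (30) and nonzero, while all higher differences vanish, so the minimal degree is 3.

3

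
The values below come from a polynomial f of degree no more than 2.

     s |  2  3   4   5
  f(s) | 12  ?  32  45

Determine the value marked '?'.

The 3 known points determine the degree-2 polynomial uniquely.
Write f(s) = as^2 + bs + c. Substituting each data point gives a linear system:
  4a + 2b + c = 12
  16a + 4b + c = 32
  25a + 5b + c = 45
Solving the system yields a = 1, b = 4, c = 0.
So f(s) = s² + 4s.
Then f(3) = 21.

21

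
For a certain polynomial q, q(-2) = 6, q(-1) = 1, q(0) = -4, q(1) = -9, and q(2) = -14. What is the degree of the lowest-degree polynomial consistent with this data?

1

Forward differences of the values at u = -2, -1, 0, 1, 2:
  q  : 6  1  -4  -9  -14
  Δ  : -5  -5  -5  -5
  Δ^2: 0  0  0
  Δ^3: 0  0
  Δ^4: 0
The first differences are constant (-5) and nonzero, while all higher differences vanish, so the minimal degree is 1.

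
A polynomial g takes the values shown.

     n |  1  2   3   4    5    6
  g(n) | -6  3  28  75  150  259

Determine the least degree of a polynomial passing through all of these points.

Forward differences of the values at n = 1, 2, 3, 4, 5, 6:
  g  : -6  3  28  75  150  259
  Δ  : 9  25  47  75  109
  Δ^2: 16  22  28  34
  Δ^3: 6  6  6
  Δ^4: 0  0
  Δ^5: 0
The third differences are constant (6) and nonzero, while all higher differences vanish, so the minimal degree is 3.

3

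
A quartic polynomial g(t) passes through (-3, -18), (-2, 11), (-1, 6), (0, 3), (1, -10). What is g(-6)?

Write g(t) = at^4 + bt^3 + ct^2 + dt + e. Substituting each data point gives a linear system:
  81a - 27b + 9c - 3d + e = -18
  16a - 8b + 4c - 2d + e = 11
  a - b + c - d + e = 6
  e = 3
  a + b + c + d + e = -10
Solving the system yields a = -2, b = -6, c = -3, d = -2, e = 3.
So g(t) = -2t^4 - 6t^3 - 3t^2 - 2t + 3.
Then g(-6) = -1389.

-1389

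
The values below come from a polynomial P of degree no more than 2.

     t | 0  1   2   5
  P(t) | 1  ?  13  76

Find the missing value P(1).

The 3 known points determine the degree-2 polynomial uniquely.
Write P(t) = at^2 + bt + c. Substituting each data point gives a linear system:
  c = 1
  4a + 2b + c = 13
  25a + 5b + c = 76
Solving the system yields a = 3, b = 0, c = 1.
So P(t) = 3t^2 + 1.
Then P(1) = 4.

4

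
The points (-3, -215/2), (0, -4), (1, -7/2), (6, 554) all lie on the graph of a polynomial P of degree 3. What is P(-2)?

Write P(n) = an^3 + bn^2 + cn + d. Substituting each data point gives a linear system:
  -27a + 9b - 3c + d = -215/2
  d = -4
  a + b + c + d = -7/2
  216a + 36b + 6c + d = 554
Solving the system yields a = 3, b = -5/2, c = 0, d = -4.
So P(n) = 3n³ - (5/2)n² - 4.
Then P(-2) = -38.

-38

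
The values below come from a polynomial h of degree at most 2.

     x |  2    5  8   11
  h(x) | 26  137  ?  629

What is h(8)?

338

On equispaced nodes a degree-2 polynomial has vanishing third forward difference, so
  - h(2) + 3·h(5) - 3·h(8) + h(11) = 0.
Substituting the known values and solving for h(8):
  -3·h(8) = -1014
  h(8) = 338.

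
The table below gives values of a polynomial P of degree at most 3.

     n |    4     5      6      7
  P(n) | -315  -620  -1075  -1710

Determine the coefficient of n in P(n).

0

Write P(n) = an^3 + bn^2 + cn + d. Substituting each data point gives a linear system:
  64a + 16b + 4c + d = -315
  125a + 25b + 5c + d = -620
  216a + 36b + 6c + d = -1075
  343a + 49b + 7c + d = -1710
Solving the system yields a = -5, b = 0, c = 0, d = 5.
So P(n) = -5n^3 + 5.
The coefficient of n is 0.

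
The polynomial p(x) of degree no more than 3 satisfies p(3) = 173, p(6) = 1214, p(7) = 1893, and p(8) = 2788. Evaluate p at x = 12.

Write p(x) = ax^3 + bx^2 + cx + d. Substituting each data point gives a linear system:
  27a + 9b + 3c + d = 173
  216a + 36b + 6c + d = 1214
  343a + 49b + 7c + d = 1893
  512a + 64b + 8c + d = 2788
Solving the system yields a = 5, b = 3, c = 5, d = -4.
So p(x) = 5x^3 + 3x^2 + 5x - 4.
Then p(12) = 9128.

9128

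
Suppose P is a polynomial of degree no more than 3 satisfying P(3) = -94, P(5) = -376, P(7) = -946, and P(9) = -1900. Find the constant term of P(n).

Write P(n) = an^3 + bn^2 + cn + d. Substituting each data point gives a linear system:
  27a + 9b + 3c + d = -94
  125a + 25b + 5c + d = -376
  343a + 49b + 7c + d = -946
  729a + 81b + 9c + d = -1900
Solving the system yields a = -2, b = -6, c = 5, d = -1.
So P(n) = -2n^3 - 6n^2 + 5n - 1.
The constant term is -1.

-1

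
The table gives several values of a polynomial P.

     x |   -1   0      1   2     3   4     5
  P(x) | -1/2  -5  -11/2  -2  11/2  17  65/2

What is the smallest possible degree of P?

2

Forward differences of the values at x = -1, 0, 1, 2, 3, 4, 5:
  P  : -1/2  -5  -11/2  -2  11/2  17  65/2
  Δ  : -9/2  -1/2  7/2  15/2  23/2  31/2
  Δ^2: 4  4  4  4  4
  Δ^3: 0  0  0  0
  Δ^4: 0  0  0
  Δ^5: 0  0
  Δ^6: 0
The second differences are constant (4) and nonzero, while all higher differences vanish, so the minimal degree is 2.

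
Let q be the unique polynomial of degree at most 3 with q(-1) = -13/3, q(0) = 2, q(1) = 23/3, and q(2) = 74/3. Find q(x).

Write q(x) = ax^3 + bx^2 + cx + d. Substituting each data point gives a linear system:
  -a + b - c + d = -13/3
  d = 2
  a + b + c + d = 23/3
  8a + 4b + 2c + d = 74/3
Solving the system yields a = 2, b = -1/3, c = 4, d = 2.
So q(x) = 2x^3 - (1/3)x^2 + 4x + 2.
Check: q(0) = 2. ✓

q(x) = 2x^3 - (1/3)x^2 + 4x + 2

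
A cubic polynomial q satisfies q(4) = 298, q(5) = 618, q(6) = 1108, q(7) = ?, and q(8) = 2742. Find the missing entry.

The 4 known points determine the degree-3 polynomial uniquely.
Write q(t) = at^3 + bt^2 + ct + d. Substituting each data point gives a linear system:
  64a + 16b + 4c + d = 298
  125a + 25b + 5c + d = 618
  216a + 36b + 6c + d = 1108
  512a + 64b + 8c + d = 2742
Solving the system yields a = 6, b = -5, c = -1, d = -2.
So q(t) = 6t³ - 5t² - t - 2.
Then q(7) = 1804.

1804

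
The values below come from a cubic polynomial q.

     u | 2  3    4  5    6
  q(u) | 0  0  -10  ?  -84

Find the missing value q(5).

-36

The 4 known points determine the degree-3 polynomial uniquely.
Write q(u) = au^3 + bu^2 + cu + d. Substituting each data point gives a linear system:
  8a + 4b + 2c + d = 0
  27a + 9b + 3c + d = 0
  64a + 16b + 4c + d = -10
  216a + 36b + 6c + d = -84
Solving the system yields a = -1, b = 4, c = -1, d = -6.
So q(u) = -u³ + 4u² - u - 6.
Then q(5) = -36.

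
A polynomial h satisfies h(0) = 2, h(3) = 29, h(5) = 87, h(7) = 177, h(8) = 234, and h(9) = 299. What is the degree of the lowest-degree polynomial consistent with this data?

Divided differences on the nodes 0, 3, 5, 7, 8, 9:
  order 0: 2  29  87  177  234  299
  order 1: 9  29  45  57  65
  order 2: 4  4  4  4
  order 3: 0  0  0
  order 4: 0  0
  order 5: 0
The order-2 divided differences are all 4 (nonzero) and every higher order vanishes, so the data lies on a polynomial of degree exactly 2.

2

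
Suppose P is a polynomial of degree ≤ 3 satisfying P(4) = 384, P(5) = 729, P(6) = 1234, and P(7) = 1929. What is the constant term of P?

Write P(t) = at^3 + bt^2 + ct + d. Substituting each data point gives a linear system:
  64a + 16b + 4c + d = 384
  125a + 25b + 5c + d = 729
  216a + 36b + 6c + d = 1234
  343a + 49b + 7c + d = 1929
Solving the system yields a = 5, b = 5, c = -5, d = 4.
So P(t) = 5t³ + 5t² - 5t + 4.
The constant term is 4.

4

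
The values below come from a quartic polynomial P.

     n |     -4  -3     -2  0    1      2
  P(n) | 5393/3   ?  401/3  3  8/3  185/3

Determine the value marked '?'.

The 5 known points determine the degree-4 polynomial uniquely.
Write P(n) = an^4 + bn^3 + cn^2 + dn + e. Substituting each data point gives a linear system:
  256a - 64b + 16c - 4d + e = 5393/3
  16a - 8b + 4c - 2d + e = 401/3
  e = 3
  a + b + c + d + e = 8/3
  16a + 8b + 4c + 2d + e = 185/3
Solving the system yields a = 6, b = -4, c = -1/3, d = -2, e = 3.
So P(n) = 6n^4 - 4n^3 - (1/3)n^2 - 2n + 3.
Then P(-3) = 600.

600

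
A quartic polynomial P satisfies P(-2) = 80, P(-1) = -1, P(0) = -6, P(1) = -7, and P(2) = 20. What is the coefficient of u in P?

Write P(u) = au^4 + bu^3 + cu^2 + du + e. Substituting each data point gives a linear system:
  16a - 8b + 4c - 2d + e = 80
  a - b + c - d + e = -1
  e = -6
  a + b + c + d + e = -7
  16a + 8b + 4c + 2d + e = 20
Solving the system yields a = 4, b = -4, c = -2, d = 1, e = -6.
So P(u) = 4u^4 - 4u^3 - 2u^2 + u - 6.
The coefficient of u is 1.

1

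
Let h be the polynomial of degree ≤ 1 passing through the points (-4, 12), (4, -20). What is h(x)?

Using the Lagrange interpolation formula with nodes -4, 4:
  L_0(x) = (x - 4) / -8
  L_1(x) = (x + 4) / 8
Then h(x) = 12·L_0(x) - 20·L_1(x).
Expanding and collecting terms gives h(x) = -4x - 4.
Check: h(-4) = 12. ✓

h(x) = -4x - 4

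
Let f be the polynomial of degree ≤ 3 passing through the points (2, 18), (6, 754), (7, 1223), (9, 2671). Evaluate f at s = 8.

1854

Write f(s) = as^3 + bs^2 + cs + d. Substituting each data point gives a linear system:
  8a + 4b + 2c + d = 18
  216a + 36b + 6c + d = 754
  343a + 49b + 7c + d = 1223
  729a + 81b + 9c + d = 2671
Solving the system yields a = 4, b = -3, c = 0, d = -2.
So f(s) = 4s³ - 3s² - 2.
Then f(8) = 1854.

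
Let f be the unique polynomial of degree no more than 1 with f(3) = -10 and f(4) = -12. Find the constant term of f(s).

-4

Write f(s) = as + b. Substituting each data point gives a linear system:
  3a + b = -10
  4a + b = -12
Solving the system yields a = -2, b = -4.
So f(s) = -2s - 4.
The constant term is -4.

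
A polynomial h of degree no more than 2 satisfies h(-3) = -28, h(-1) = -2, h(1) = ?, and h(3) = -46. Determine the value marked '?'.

-8

On equispaced nodes a degree-2 polynomial has vanishing third forward difference, so
  - h(-3) + 3·h(-1) - 3·h(1) + h(3) = 0.
Substituting the known values and solving for h(1):
  -3·h(1) = 24
  h(1) = -8.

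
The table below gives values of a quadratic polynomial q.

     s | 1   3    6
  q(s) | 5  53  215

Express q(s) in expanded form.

Write q(s) = as^2 + bs + c. Substituting each data point gives a linear system:
  a + b + c = 5
  9a + 3b + c = 53
  36a + 6b + c = 215
Solving the system yields a = 6, b = 0, c = -1.
So q(s) = 6s^2 - 1.
Check: q(3) = 53. ✓

q(s) = 6s^2 - 1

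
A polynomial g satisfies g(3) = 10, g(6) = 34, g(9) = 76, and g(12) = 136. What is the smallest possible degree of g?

Forward differences of the values at t = 3, 6, 9, 12:
  g  : 10  34  76  136
  Δ  : 24  42  60
  Δ^2: 18  18
  Δ^3: 0
The second differences are constant (18) and nonzero, while all higher differences vanish, so the minimal degree is 2.

2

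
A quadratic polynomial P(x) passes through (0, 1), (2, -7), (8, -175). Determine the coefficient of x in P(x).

Write P(x) = ax^2 + bx + c. Substituting each data point gives a linear system:
  c = 1
  4a + 2b + c = -7
  64a + 8b + c = -175
Solving the system yields a = -3, b = 2, c = 1.
So P(x) = -3x^2 + 2x + 1.
The coefficient of x is 2.

2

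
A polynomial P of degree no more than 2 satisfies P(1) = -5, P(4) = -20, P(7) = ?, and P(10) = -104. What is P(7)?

The 3 known points determine the degree-2 polynomial uniquely.
Write P(x) = ax^2 + bx + c. Substituting each data point gives a linear system:
  a + b + c = -5
  16a + 4b + c = -20
  100a + 10b + c = -104
Solving the system yields a = -1, b = 0, c = -4.
So P(x) = -x^2 - 4.
Then P(7) = -53.

-53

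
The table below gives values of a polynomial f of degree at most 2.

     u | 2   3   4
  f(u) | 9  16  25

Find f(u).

Write f(u) = au^2 + bu + c. Substituting each data point gives a linear system:
  4a + 2b + c = 9
  9a + 3b + c = 16
  16a + 4b + c = 25
Solving the system yields a = 1, b = 2, c = 1.
So f(u) = u² + 2u + 1.
Check: f(3) = 16. ✓

f(u) = u^2 + 2u + 1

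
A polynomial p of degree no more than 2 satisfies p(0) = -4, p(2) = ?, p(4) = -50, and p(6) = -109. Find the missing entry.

The 3 known points determine the degree-2 polynomial uniquely.
Write p(t) = at^2 + bt + c. Substituting each data point gives a linear system:
  c = -4
  16a + 4b + c = -50
  36a + 6b + c = -109
Solving the system yields a = -3, b = 1/2, c = -4.
So p(t) = -3t^2 + (1/2)t - 4.
Then p(2) = -15.

-15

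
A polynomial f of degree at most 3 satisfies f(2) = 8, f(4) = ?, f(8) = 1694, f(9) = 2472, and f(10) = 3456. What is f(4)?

The 4 known points determine the degree-3 polynomial uniquely.
Write f(x) = ax^3 + bx^2 + cx + d. Substituting each data point gives a linear system:
  8a + 4b + 2c + d = 8
  512a + 64b + 8c + d = 1694
  729a + 81b + 9c + d = 2472
  1000a + 100b + 10c + d = 3456
Solving the system yields a = 4, b = -5, c = -5, d = 6.
So f(x) = 4x^3 - 5x^2 - 5x + 6.
Then f(4) = 162.

162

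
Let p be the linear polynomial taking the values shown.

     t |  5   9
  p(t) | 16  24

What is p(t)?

p(t) = 2t + 6

Write p(t) = at + b. Substituting each data point gives a linear system:
  5a + b = 16
  9a + b = 24
Solving the system yields a = 2, b = 6.
So p(t) = 2t + 6.
Check: p(5) = 16. ✓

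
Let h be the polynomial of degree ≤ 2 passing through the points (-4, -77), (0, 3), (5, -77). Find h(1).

3

Write h(n) = an^2 + bn + c. Substituting each data point gives a linear system:
  16a - 4b + c = -77
  c = 3
  25a + 5b + c = -77
Solving the system yields a = -4, b = 4, c = 3.
So h(n) = -4n^2 + 4n + 3.
Then h(1) = 3.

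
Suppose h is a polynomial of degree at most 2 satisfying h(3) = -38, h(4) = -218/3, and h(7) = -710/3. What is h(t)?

Write h(t) = at^2 + bt + c. Substituting each data point gives a linear system:
  9a + 3b + c = -38
  16a + 4b + c = -218/3
  49a + 7b + c = -710/3
Solving the system yields a = -5, b = 1/3, c = 6.
So h(t) = -5t^2 + (1/3)t + 6.
Check: h(4) = -218/3. ✓

h(t) = -5t^2 + (1/3)t + 6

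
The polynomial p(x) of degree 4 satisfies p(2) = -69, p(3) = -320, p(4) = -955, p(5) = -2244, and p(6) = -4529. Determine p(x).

p(x) = -3x^4 - 3x^3 + x + 1

Write p(x) = ax^4 + bx^3 + cx^2 + dx + e. Substituting each data point gives a linear system:
  16a + 8b + 4c + 2d + e = -69
  81a + 27b + 9c + 3d + e = -320
  256a + 64b + 16c + 4d + e = -955
  625a + 125b + 25c + 5d + e = -2244
  1296a + 216b + 36c + 6d + e = -4529
Solving the system yields a = -3, b = -3, c = 0, d = 1, e = 1.
So p(x) = -3x^4 - 3x^3 + x + 1.
Check: p(6) = -4529. ✓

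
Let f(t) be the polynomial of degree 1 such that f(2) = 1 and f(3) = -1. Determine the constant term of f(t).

5

Write f(t) = at + b. Substituting each data point gives a linear system:
  2a + b = 1
  3a + b = -1
Solving the system yields a = -2, b = 5.
So f(t) = -2t + 5.
The constant term is 5.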